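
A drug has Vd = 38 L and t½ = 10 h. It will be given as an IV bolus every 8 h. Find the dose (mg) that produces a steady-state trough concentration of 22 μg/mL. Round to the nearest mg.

τ/t½ = 8/10 ≈ 0.8, so f = (1/2)^(8/10) ≈ 0.574349.
Cmin,ss = (D/Vd)·f/(1−f), so D = Cmin,ss·Vd·(1−f)/f.
D = 22 × 38 × (1−f)/f ≈ 22 × 38 × 0.74110 ≈ 619.56 mg.

620 mg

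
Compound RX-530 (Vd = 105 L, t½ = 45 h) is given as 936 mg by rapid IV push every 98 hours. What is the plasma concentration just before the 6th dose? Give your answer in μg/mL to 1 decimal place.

2.5 μg/mL

f = (1/2)^(τ/t½) = (1/2)^(98/45) ≈ 0.2210.
C₀ = D/Vd = 936/105 ≈ 8.914 μg/mL.
Before the 6th dose, 5 doses have been given. Superposition: Cmin = C₀·(f + f² + … + f^5).
≈ 8.914 × (0.2210 + 0.0488 + 0.0108 + 0.0024 + 0.0005) ≈ 8.914 × 0.2835 ≈ 2.527 μg/mL.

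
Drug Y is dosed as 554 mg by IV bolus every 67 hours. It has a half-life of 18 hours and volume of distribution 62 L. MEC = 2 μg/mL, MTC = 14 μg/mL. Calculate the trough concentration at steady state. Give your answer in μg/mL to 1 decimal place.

0.7 μg/mL

k = ln2/t½ = ln2/18 ≈ 0.038508 h⁻¹; fraction remaining f = e^(−kτ) = e^(−0.038508×67) ≈ 0.0758.
Accumulation ratio R = 1/(1 − f) ≈ 1/0.9242 ≈ 1.0820.
Each bolus raises the concentration by D/Vd = 554/62 ≈ 8.935 μg/mL.
Steady-state peak Cmax,ss = C₀·R ≈ 8.935 × 1.0820 ≈ 9.668 μg/mL.
One interval later, Cmin,ss = Cmax,ss·e^(−kτ) ≈ 9.668 × 0.0758 ≈ 0.733 μg/mL.
Trough 0.7 μg/mL vs MEC 2 μg/mL: subtherapeutic.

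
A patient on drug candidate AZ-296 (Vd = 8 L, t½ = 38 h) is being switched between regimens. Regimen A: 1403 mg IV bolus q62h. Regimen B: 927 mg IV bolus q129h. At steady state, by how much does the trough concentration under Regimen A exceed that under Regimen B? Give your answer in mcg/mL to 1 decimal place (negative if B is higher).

71.4 mcg/mL

Regimen A: f = (1/2)^(62/38) ≈ 0.3227; Cmin,ss = (1403/8)·f/(1−f) ≈ 83.558 mcg/mL.
Regimen B: f = (1/2)^(129/38) ≈ 0.0951; Cmin,ss = (927/8)·f/(1−f) ≈ 12.178 mcg/mL.
Difference ≈ 83.558 − 12.178 ≈ 71.380 mcg/mL.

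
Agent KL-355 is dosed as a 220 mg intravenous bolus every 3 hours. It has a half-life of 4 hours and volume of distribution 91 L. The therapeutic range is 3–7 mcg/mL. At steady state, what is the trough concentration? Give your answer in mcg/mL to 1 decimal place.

k = ln2/t½ = ln2/4 ≈ 0.173287 h⁻¹; fraction remaining f = e^(−kτ) = e^(−0.173287×3) ≈ 0.5946.
Accumulation ratio R = 1/(1 − f) ≈ 1/0.4054 ≈ 2.4667.
Each bolus raises the concentration by D/Vd = 220/91 ≈ 2.418 mcg/mL.
Cmax,ss = C₀/(1 − f) ≈ 2.418/0.4054 ≈ 5.964 mcg/mL.
Steady-state trough Cmin,ss = Cmax,ss·f ≈ 5.964 × 0.5946 ≈ 3.546 mcg/mL.
Trough 3.5 mcg/mL vs MEC 3 mcg/mL: adequate.

3.5 mcg/mL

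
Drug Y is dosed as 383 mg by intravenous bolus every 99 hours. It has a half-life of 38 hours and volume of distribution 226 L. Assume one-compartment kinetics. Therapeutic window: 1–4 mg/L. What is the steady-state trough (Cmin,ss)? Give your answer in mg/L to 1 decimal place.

0.3 mg/L

k = ln2/t½ = ln2/38 ≈ 0.018241 h⁻¹; fraction remaining f = e^(−kτ) = e^(−0.018241×99) ≈ 0.1643.
Each bolus raises the concentration by D/Vd = 383/226 ≈ 1.695 mg/L.
Steady-state trough Cmin,ss = C₀·f/(1−f) ≈ 1.695 × 0.1643/0.8357 ≈ 0.333 mg/L.
Trough 0.3 mg/L vs MEC 1 mg/L: subtherapeutic.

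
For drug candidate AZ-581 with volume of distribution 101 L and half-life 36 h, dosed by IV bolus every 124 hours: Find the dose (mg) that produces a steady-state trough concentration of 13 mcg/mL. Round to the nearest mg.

12981 mg

τ/t½ = 124/36 ≈ 3.4444, so f = (1/2)^(124/36) ≈ 0.091858.
Cmin,ss = (D/Vd)·f/(1−f), so D = Cmin,ss·Vd·(1−f)/f.
D = 13 × 101 × (1−f)/f ≈ 13 × 101 × 9.88637 ≈ 12980.80 mg.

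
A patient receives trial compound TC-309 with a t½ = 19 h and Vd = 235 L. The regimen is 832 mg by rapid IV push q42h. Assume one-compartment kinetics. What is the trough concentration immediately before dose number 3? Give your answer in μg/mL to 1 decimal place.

0.9 μg/mL

f = (1/2)^(τ/t½) = (1/2)^(42/19) ≈ 0.2161.
C₀ = D/Vd = 832/235 ≈ 3.540 μg/mL.
Before the 3rd dose, 2 doses have been given. Superposition: Cmin = C₀·(f + f²).
≈ 3.540 × (0.2161 + 0.0467) ≈ 3.540 × 0.2628 ≈ 0.930 μg/mL.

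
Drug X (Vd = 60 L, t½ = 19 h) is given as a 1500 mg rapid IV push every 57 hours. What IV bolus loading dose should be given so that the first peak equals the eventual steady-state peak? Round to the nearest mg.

f = (1/2)^(57/19) ≈ 0.125000; accumulation ratio R = 1/(1−f) ≈ 1.14286.
Loading dose to hit Cmax,ss on first dose: D_load = D_maint·R ≈ 1500 × 1.14286 ≈ 1714.29 mg.

1714 mg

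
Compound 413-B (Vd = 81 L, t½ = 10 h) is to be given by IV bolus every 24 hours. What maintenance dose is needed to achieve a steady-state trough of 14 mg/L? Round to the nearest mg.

τ/t½ = 24/10 ≈ 2.4, so f = (1/2)^(24/10) ≈ 0.189465.
Cmin,ss = (D/Vd)·f/(1−f), so D = Cmin,ss·Vd·(1−f)/f.
D = 14 × 81 × (1−f)/f ≈ 14 × 81 × 4.27802 ≈ 4851.27 mg.

4851 mg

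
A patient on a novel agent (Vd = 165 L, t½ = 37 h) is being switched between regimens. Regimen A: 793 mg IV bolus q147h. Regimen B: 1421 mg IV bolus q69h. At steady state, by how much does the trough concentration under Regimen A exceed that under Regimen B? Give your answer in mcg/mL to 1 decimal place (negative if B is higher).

Regimen A: f = (1/2)^(147/37) ≈ 0.0637; Cmin,ss = (793/165)·f/(1−f) ≈ 0.327 mcg/mL.
Regimen B: f = (1/2)^(69/37) ≈ 0.2745; Cmin,ss = (1421/165)·f/(1−f) ≈ 3.258 mcg/mL.
Difference ≈ 0.327 − 3.258 ≈ -2.931 mcg/mL.

-2.9 mcg/mL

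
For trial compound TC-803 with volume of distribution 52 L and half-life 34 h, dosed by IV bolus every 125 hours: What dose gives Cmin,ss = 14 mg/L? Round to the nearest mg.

8580 mg

τ/t½ = 125/34 ≈ 3.6765, so f = (1/2)^(125/34) ≈ 0.078212.
Cmin,ss = (D/Vd)·f/(1−f), so D = Cmin,ss·Vd·(1−f)/f.
D = 14 × 52 × (1−f)/f ≈ 14 × 52 × 11.78576 ≈ 8580.03 mg.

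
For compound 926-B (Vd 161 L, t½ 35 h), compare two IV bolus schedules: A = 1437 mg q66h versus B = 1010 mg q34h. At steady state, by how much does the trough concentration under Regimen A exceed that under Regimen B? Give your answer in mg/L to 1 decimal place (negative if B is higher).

Regimen A: f = (1/2)^(66/35) ≈ 0.2706; Cmin,ss = (1437/161)·f/(1−f) ≈ 3.311 mg/L.
Regimen B: f = (1/2)^(34/35) ≈ 0.5100; Cmin,ss = (1010/161)·f/(1−f) ≈ 6.529 mg/L.
Difference ≈ 3.311 − 6.529 ≈ -3.218 mg/L.

-3.2 mg/L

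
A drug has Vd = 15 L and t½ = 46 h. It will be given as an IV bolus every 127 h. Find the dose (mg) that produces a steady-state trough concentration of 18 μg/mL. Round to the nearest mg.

τ/t½ = 127/46 ≈ 2.7609, so f = (1/2)^(127/46) ≈ 0.147535.
Cmin,ss = (D/Vd)·f/(1−f), so D = Cmin,ss·Vd·(1−f)/f.
D = 18 × 15 × (1−f)/f ≈ 18 × 15 × 5.77805 ≈ 1560.07 mg.

1560 mg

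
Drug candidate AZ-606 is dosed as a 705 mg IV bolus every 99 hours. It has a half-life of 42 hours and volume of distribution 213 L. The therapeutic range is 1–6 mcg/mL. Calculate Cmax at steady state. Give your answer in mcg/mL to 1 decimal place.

Over one 99-h interval, 99/42 ≈ 2.3571 half-lives elapse, leaving f ≈ 0.1952 of each dose.
At steady state, accumulation factor R = 1/(1 − e^(−kτ)) ≈ 1.2425.
Single-dose peak C₀ = D/Vd = 705/213 ≈ 3.310 mcg/mL.
Cmax,ss = C₀/(1 − f) ≈ 3.310/0.8048 ≈ 4.113 mcg/mL.
Peak 4.1 mcg/mL vs MTC 6 mcg/mL: below toxic threshold.

4.1 mcg/mL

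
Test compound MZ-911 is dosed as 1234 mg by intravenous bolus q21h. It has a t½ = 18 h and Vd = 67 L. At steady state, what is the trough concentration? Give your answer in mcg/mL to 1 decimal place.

14.8 mcg/mL

τ/t½ = 21/18 ≈ 1.1667, so fraction remaining f = (1/2)^(21/18) ≈ 0.4454.
Accumulation ratio R = 1/(1 − f) ≈ 1/0.5546 ≈ 1.8031.
Single-dose peak C₀ = D/Vd = 1234/67 ≈ 18.418 mcg/mL.
Cmax,ss = C₀/(1 − f) ≈ 18.418/0.5546 ≈ 33.210 mcg/mL.
One interval later, Cmin,ss = Cmax,ss·e^(−kτ) ≈ 33.210 × 0.4454 ≈ 14.792 mcg/mL.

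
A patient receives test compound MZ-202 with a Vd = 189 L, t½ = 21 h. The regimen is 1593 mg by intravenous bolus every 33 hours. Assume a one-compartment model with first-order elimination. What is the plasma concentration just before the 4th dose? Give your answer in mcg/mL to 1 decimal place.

f = (1/2)^(τ/t½) = (1/2)^(33/21) ≈ 0.3365.
C₀ = D/Vd = 1593/189 ≈ 8.429 mcg/mL.
Before the 4th dose, 3 doses have been given. Superposition: Cmin = C₀·(f + f² + … + f^3).
≈ 8.429 × (0.3365 + 0.1132 + 0.0381) ≈ 8.429 × 0.4878 ≈ 4.112 mcg/mL.

4.1 mcg/mL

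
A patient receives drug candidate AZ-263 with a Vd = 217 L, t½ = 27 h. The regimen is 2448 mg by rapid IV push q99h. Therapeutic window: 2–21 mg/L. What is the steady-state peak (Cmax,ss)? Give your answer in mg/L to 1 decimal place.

12.2 mg/L

τ/t½ = 99/27 ≈ 3.6667, so fraction remaining f = (1/2)^(99/27) ≈ 0.0787.
Accumulation ratio R = 1/(1 − f) ≈ 1/0.9213 ≈ 1.0854.
Single-dose peak C₀ = D/Vd = 2448/217 ≈ 11.281 mg/L.
Steady-state peak Cmax,ss = C₀·R ≈ 11.281 × 1.0854 ≈ 12.244 mg/L.
Peak 12.2 mg/L vs MTC 21 mg/L: below toxic threshold.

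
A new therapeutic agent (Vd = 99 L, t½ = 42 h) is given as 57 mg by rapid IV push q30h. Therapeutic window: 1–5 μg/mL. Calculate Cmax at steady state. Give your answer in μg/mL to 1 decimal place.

1.5 μg/mL

Over one 30-h interval, 30/42 ≈ 0.71429 half-lives elapse, leaving f ≈ 0.6095 of each dose.
Accumulation ratio R = 1/(1 − f) ≈ 1/0.3905 ≈ 2.5608.
Each bolus raises the concentration by D/Vd = 57/99 ≈ 0.576 μg/mL.
Steady-state peak Cmax,ss = C₀·R ≈ 0.576 × 2.5608 ≈ 1.475 μg/mL.
Peak 1.5 μg/mL vs MTC 5 μg/mL: below toxic threshold.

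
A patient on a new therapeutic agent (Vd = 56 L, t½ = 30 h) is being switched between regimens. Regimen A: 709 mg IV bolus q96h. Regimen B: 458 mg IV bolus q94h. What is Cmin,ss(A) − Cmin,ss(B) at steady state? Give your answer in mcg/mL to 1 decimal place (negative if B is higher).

0.5 mcg/mL

Regimen A: f = (1/2)^(96/30) ≈ 0.1088; Cmin,ss = (709/56)·f/(1−f) ≈ 1.546 mcg/mL.
Regimen B: f = (1/2)^(94/30) ≈ 0.1140; Cmin,ss = (458/56)·f/(1−f) ≈ 1.052 mcg/mL.
Difference ≈ 1.546 − 1.052 ≈ 0.494 mcg/mL.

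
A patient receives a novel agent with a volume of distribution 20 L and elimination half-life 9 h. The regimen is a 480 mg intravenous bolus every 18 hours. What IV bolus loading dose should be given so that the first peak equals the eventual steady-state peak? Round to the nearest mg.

f = (1/2)^(18/9) ≈ 0.250000; accumulation ratio R = 1/(1−f) ≈ 1.33333.
Loading dose to hit Cmax,ss on first dose: D_load = D_maint·R ≈ 480 × 1.33333 ≈ 640.00 mg.

640 mg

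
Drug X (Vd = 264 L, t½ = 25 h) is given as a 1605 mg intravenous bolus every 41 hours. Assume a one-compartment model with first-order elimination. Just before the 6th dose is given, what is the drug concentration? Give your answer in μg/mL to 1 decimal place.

2.9 μg/mL

f = (1/2)^(τ/t½) = (1/2)^(41/25) ≈ 0.3209.
C₀ = D/Vd = 1605/264 ≈ 6.080 μg/mL.
Before the 6th dose, 5 doses have been given. Superposition: Cmin = C₀·(f + f² + … + f^5).
≈ 6.080 × (0.3209 + 0.1030 + 0.0330 + 0.0106 + 0.0034) ≈ 6.080 × 0.4709 ≈ 2.863 μg/mL.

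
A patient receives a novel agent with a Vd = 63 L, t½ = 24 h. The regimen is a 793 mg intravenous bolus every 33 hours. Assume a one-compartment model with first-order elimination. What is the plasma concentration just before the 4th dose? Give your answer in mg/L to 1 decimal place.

7.4 mg/L

f = (1/2)^(τ/t½) = (1/2)^(33/24) ≈ 0.3856.
C₀ = D/Vd = 793/63 ≈ 12.587 mg/L.
Before the 4th dose, 3 doses have been given. Superposition: Cmin = C₀·(f + f² + … + f^3).
≈ 12.587 × (0.3856 + 0.1487 + 0.0573) ≈ 12.587 × 0.5916 ≈ 7.446 mg/L.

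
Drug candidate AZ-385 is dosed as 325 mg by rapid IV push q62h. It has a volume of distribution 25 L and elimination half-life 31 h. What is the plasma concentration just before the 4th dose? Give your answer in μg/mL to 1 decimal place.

f = (1/2)^(τ/t½) = (1/2)^(62/31) ≈ 0.2500.
C₀ = D/Vd = 325/25 ≈ 13.000 μg/mL.
Before the 4th dose, 3 doses have been given. Superposition: Cmin = C₀·(f + f² + … + f^3).
≈ 13.000 × (0.2500 + 0.0625 + 0.0156) ≈ 13.000 × 0.3281 ≈ 4.265 μg/mL.

4.3 μg/mL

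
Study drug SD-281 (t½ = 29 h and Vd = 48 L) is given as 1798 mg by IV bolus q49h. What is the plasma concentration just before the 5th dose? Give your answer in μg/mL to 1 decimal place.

f = (1/2)^(τ/t½) = (1/2)^(49/29) ≈ 0.3100.
C₀ = D/Vd = 1798/48 ≈ 37.458 μg/mL.
Before the 5th dose, 4 doses have been given. Superposition: Cmin = C₀·(f + f² + … + f^4).
≈ 37.458 × (0.3100 + 0.0961 + 0.0298 + 0.0092) ≈ 37.458 × 0.4451 ≈ 16.673 μg/mL.

16.7 μg/mL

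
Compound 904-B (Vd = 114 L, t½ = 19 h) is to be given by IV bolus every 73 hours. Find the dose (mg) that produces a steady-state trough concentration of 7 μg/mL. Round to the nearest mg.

10646 mg

τ/t½ = 73/19 ≈ 3.8421, so f = (1/2)^(73/19) ≈ 0.069729.
Cmin,ss = (D/Vd)·f/(1−f), so D = Cmin,ss·Vd·(1−f)/f.
D = 7 × 114 × (1−f)/f ≈ 7 × 114 × 13.34124 ≈ 10646.31 mg.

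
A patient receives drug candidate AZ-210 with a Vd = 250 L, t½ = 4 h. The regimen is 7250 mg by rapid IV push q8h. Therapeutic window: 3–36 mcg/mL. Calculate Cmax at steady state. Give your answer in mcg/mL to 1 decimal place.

τ = 8 h = 2 half-lives, so f = (1/2)^2 = 0.25.
At steady state, R = 1/(1 − 0.25) = 4/3.
Single-dose peak C₀ = D/Vd = 7250/250 = 29 mcg/mL.
Steady-state peak Cmax,ss = C₀·R = 29 × 4/3 ≈ 38.667 mcg/mL.
Peak 38.7 mcg/mL vs MTC 36 mcg/mL: exceeds toxic threshold.

38.7 mcg/mL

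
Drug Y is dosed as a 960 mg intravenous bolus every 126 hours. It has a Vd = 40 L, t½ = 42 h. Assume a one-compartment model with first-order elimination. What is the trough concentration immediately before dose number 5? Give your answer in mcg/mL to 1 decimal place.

3.4 mcg/mL

f = (1/2)^(τ/t½) = (1/2)^(126/42) ≈ 0.1250.
C₀ = D/Vd = 960/40 ≈ 24.000 mcg/mL.
Before the 5th dose, 4 doses have been given. Superposition: Cmin = C₀·(f + f² + … + f^4).
≈ 24.000 × (0.1250 + 0.0156 + 0.0020 + 0.0002) ≈ 24.000 × 0.1428 ≈ 3.427 mcg/mL.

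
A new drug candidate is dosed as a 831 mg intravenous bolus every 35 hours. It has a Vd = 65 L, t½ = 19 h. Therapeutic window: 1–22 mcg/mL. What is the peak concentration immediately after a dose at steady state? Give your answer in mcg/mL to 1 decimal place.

τ/t½ = 35/19 ≈ 1.8421, so fraction remaining f = (1/2)^(35/19) ≈ 0.2789.
At steady state, accumulation factor R = 1/(1 − e^(−kτ)) ≈ 1.3868.
Single-dose peak C₀ = D/Vd = 831/65 ≈ 12.785 mcg/mL.
Steady-state peak Cmax,ss = C₀·R ≈ 12.785 × 1.3868 ≈ 17.730 mcg/mL.
Peak 17.7 mcg/mL vs MTC 22 mcg/mL: below toxic threshold.

17.7 mcg/mL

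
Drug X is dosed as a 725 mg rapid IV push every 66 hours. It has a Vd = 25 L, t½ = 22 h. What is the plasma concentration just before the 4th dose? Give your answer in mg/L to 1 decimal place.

f = (1/2)^(τ/t½) = (1/2)^(66/22) ≈ 0.1250.
C₀ = D/Vd = 725/25 ≈ 29.000 mg/L.
Before the 4th dose, 3 doses have been given. Superposition: Cmin = C₀·(f + f² + … + f^3).
≈ 29.000 × (0.1250 + 0.0156 + 0.0020) ≈ 29.000 × 0.1426 ≈ 4.135 mg/L.

4.1 mg/L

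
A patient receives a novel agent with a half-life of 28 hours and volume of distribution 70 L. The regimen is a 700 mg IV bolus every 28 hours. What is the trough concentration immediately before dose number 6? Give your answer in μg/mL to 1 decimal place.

9.7 μg/mL

f = (1/2)^(τ/t½) = (1/2)^(28/28) ≈ 0.5000.
C₀ = D/Vd = 700/70 ≈ 10.000 μg/mL.
Before the 6th dose, 5 doses have been given. Superposition: Cmin = C₀·(f + f² + … + f^5).
≈ 10.000 × (0.5000 + 0.2500 + 0.1250 + 0.0625 + 0.0313) ≈ 10.000 × 0.9688 ≈ 9.688 μg/mL.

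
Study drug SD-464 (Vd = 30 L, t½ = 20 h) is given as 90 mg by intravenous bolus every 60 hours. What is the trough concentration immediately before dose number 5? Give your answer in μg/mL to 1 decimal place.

0.4 μg/mL

f = (1/2)^(τ/t½) = (1/2)^(60/20) ≈ 0.1250.
C₀ = D/Vd = 90/30 ≈ 3.000 μg/mL.
Before the 5th dose, 4 doses have been given. Superposition: Cmin = C₀·(f + f² + … + f^4).
≈ 3.000 × (0.1250 + 0.0156 + 0.0020 + 0.0002) ≈ 3.000 × 0.1428 ≈ 0.428 μg/mL.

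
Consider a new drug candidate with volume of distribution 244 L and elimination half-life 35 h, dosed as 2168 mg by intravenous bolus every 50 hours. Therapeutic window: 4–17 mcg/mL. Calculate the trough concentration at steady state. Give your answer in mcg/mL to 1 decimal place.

k = ln2/t½ = ln2/35 ≈ 0.019804 h⁻¹; fraction remaining f = e^(−kτ) = e^(−0.019804×50) ≈ 0.3715.
Single-dose peak C₀ = D/Vd = 2168/244 ≈ 8.885 mcg/mL.
Steady-state trough Cmin,ss = C₀·f/(1−f) ≈ 8.885 × 0.3715/0.6285 ≈ 5.252 mcg/mL.
Trough 5.3 mcg/mL vs MEC 4 mcg/mL: adequate.

5.3 mcg/mL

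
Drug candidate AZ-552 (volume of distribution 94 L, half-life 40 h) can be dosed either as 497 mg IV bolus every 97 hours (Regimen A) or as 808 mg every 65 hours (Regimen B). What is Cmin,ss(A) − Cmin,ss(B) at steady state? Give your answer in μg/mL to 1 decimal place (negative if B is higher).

-2.9 μg/mL

Regimen A: f = (1/2)^(97/40) ≈ 0.1862; Cmin,ss = (497/94)·f/(1−f) ≈ 1.210 μg/mL.
Regimen B: f = (1/2)^(65/40) ≈ 0.3242; Cmin,ss = (808/94)·f/(1−f) ≈ 4.124 μg/mL.
Difference ≈ 1.210 − 4.124 ≈ -2.914 μg/mL.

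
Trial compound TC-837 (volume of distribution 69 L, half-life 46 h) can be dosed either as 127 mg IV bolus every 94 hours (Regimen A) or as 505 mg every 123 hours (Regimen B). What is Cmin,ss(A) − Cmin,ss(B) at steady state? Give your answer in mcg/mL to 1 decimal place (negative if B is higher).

-0.8 mcg/mL

Regimen A: f = (1/2)^(94/46) ≈ 0.2426; Cmin,ss = (127/69)·f/(1−f) ≈ 0.590 mcg/mL.
Regimen B: f = (1/2)^(123/46) ≈ 0.1567; Cmin,ss = (505/69)·f/(1−f) ≈ 1.360 mcg/mL.
Difference ≈ 0.590 − 1.360 ≈ -0.770 mcg/mL.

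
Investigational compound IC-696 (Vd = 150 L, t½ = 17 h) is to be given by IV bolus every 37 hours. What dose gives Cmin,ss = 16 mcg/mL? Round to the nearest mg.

8449 mg

τ/t½ = 37/17 ≈ 2.1765, so f = (1/2)^(37/17) ≈ 0.221216.
Cmin,ss = (D/Vd)·f/(1−f), so D = Cmin,ss·Vd·(1−f)/f.
D = 16 × 150 × (1−f)/f ≈ 16 × 150 × 3.52047 ≈ 8449.13 mg.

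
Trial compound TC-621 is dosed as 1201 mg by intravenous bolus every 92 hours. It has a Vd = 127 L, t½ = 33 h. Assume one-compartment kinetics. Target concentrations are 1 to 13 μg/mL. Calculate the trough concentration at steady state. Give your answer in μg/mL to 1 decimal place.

1.6 μg/mL

k = ln2/t½ = ln2/33 ≈ 0.021004 h⁻¹; fraction remaining f = e^(−kτ) = e^(−0.021004×92) ≈ 0.1448.
At steady state, accumulation factor R = 1/(1 − e^(−kτ)) ≈ 1.1693.
Each bolus raises the concentration by D/Vd = 1201/127 ≈ 9.457 μg/mL.
Cmax,ss = C₀/(1 − f) ≈ 9.457/0.8552 ≈ 11.058 μg/mL.
Steady-state trough Cmin,ss = Cmax,ss·f ≈ 11.058 × 0.1448 ≈ 1.601 μg/mL.
Trough 1.6 μg/mL vs MEC 1 μg/mL: adequate.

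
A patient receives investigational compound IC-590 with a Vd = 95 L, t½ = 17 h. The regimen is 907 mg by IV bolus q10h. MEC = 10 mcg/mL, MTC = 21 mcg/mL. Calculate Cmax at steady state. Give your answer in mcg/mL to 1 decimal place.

28.5 mcg/mL

τ/t½ = 10/17 ≈ 0.58824, so fraction remaining f = (1/2)^(10/17) ≈ 0.6652.
Accumulation ratio R = 1/(1 − f) ≈ 1/0.3348 ≈ 2.9869.
Each bolus raises the concentration by D/Vd = 907/95 ≈ 9.547 mcg/mL.
Cmax,ss = C₀/(1 − f) ≈ 9.547/0.3348 ≈ 28.516 mcg/mL.
Peak 28.5 mcg/mL vs MTC 21 mcg/mL: exceeds toxic threshold.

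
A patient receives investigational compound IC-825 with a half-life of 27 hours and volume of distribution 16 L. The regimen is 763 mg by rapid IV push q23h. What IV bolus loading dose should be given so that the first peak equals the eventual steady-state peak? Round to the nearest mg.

f = (1/2)^(23/27) ≈ 0.554073; accumulation ratio R = 1/(1−f) ≈ 2.24252.
Loading dose to hit Cmax,ss on first dose: D_load = D_maint·R ≈ 763 × 2.24252 ≈ 1711.04 mg.

1711 mg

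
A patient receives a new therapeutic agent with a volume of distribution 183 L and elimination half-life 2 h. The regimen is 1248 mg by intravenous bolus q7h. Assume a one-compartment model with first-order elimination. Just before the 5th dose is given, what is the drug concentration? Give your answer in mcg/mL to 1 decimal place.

0.7 mcg/mL

f = (1/2)^(τ/t½) = (1/2)^(7/2) ≈ 0.0884.
C₀ = D/Vd = 1248/183 ≈ 6.820 mcg/mL.
Before the 5th dose, 4 doses have been given. Superposition: Cmin = C₀·(f + f² + … + f^4).
≈ 6.820 × (0.0884 + 0.0078 + 0.0007 + 0.0001) ≈ 6.820 × 0.0970 ≈ 0.662 mcg/mL.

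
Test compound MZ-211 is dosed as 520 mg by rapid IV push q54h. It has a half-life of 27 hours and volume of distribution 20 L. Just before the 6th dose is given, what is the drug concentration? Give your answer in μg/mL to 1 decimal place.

8.7 μg/mL

f = (1/2)^(τ/t½) = (1/2)^(54/27) ≈ 0.2500.
C₀ = D/Vd = 520/20 ≈ 26.000 μg/mL.
Before the 6th dose, 5 doses have been given. Superposition: Cmin = C₀·(f + f² + … + f^5).
≈ 26.000 × (0.2500 + 0.0625 + 0.0156 + 0.0039 + 0.0010) ≈ 26.000 × 0.3330 ≈ 8.658 μg/mL.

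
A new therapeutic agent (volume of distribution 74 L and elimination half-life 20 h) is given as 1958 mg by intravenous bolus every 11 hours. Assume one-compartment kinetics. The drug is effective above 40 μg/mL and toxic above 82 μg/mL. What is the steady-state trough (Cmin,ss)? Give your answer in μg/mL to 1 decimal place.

57.0 μg/mL

k = ln2/t½ = ln2/20 ≈ 0.034657 h⁻¹; fraction remaining f = e^(−kτ) = e^(−0.034657×11) ≈ 0.6830.
Accumulation ratio R = 1/(1 − f) ≈ 1/0.3170 ≈ 3.1546.
Each bolus raises the concentration by D/Vd = 1958/74 ≈ 26.459 μg/mL.
Steady-state peak Cmax,ss = C₀·R ≈ 26.459 × 3.1546 ≈ 83.468 μg/mL.
One interval later, Cmin,ss = Cmax,ss·e^(−kτ) ≈ 83.468 × 0.6830 ≈ 57.009 μg/mL.
Trough 57.0 μg/mL vs MEC 40 μg/mL: adequate.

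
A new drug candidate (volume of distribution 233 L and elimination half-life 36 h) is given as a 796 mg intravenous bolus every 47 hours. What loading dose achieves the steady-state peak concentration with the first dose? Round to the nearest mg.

f = (1/2)^(47/36) ≈ 0.404565; accumulation ratio R = 1/(1−f) ≈ 1.67944.
Loading dose to hit Cmax,ss on first dose: D_load = D_maint·R ≈ 796 × 1.67944 ≈ 1336.83 mg.

1337 mg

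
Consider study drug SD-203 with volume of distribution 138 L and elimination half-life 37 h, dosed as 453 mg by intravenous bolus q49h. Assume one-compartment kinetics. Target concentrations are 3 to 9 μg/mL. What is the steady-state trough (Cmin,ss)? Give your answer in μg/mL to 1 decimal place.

Over one 49-h interval, 49/37 ≈ 1.3243 half-lives elapse, leaving f ≈ 0.3993 of each dose.
At steady state, accumulation factor R = 1/(1 − e^(−kτ)) ≈ 1.6647.
Each bolus raises the concentration by D/Vd = 453/138 ≈ 3.283 μg/mL.
Cmax,ss = C₀/(1 − f) ≈ 3.283/0.6007 ≈ 5.465 μg/mL.
One interval later, Cmin,ss = Cmax,ss·e^(−kτ) ≈ 5.465 × 0.3993 ≈ 2.182 μg/mL.
Trough 2.2 μg/mL vs MEC 3 μg/mL: subtherapeutic.

2.2 μg/mL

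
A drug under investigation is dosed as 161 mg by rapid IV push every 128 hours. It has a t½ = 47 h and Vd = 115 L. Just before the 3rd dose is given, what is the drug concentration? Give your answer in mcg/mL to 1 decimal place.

f = (1/2)^(τ/t½) = (1/2)^(128/47) ≈ 0.1514.
C₀ = D/Vd = 161/115 ≈ 1.400 mcg/mL.
Before the 3rd dose, 2 doses have been given. Superposition: Cmin = C₀·(f + f²).
≈ 1.400 × (0.1514 + 0.0229) ≈ 1.400 × 0.1743 ≈ 0.244 mcg/mL.

0.2 mcg/mL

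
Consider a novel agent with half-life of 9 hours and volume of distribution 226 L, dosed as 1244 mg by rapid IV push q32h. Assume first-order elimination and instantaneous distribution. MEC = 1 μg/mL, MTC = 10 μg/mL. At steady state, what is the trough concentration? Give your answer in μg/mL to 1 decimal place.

0.5 μg/mL

Over one 32-h interval, 32/9 ≈ 3.5556 half-lives elapse, leaving f ≈ 0.0850 of each dose.
At steady state, accumulation factor R = 1/(1 − e^(−kτ)) ≈ 1.0929.
Single-dose peak C₀ = D/Vd = 1244/226 ≈ 5.504 μg/mL.
Cmax,ss = C₀/(1 − f) ≈ 5.504/0.9150 ≈ 6.015 μg/mL.
Steady-state trough Cmin,ss = Cmax,ss·f ≈ 6.015 × 0.0850 ≈ 0.511 μg/mL.
Trough 0.5 μg/mL vs MEC 1 μg/mL: subtherapeutic.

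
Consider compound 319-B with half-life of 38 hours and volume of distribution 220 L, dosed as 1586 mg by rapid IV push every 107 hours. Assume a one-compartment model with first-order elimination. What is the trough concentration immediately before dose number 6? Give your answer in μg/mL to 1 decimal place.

1.2 μg/mL

f = (1/2)^(τ/t½) = (1/2)^(107/38) ≈ 0.1420.
C₀ = D/Vd = 1586/220 ≈ 7.209 μg/mL.
Before the 6th dose, 5 doses have been given. Superposition: Cmin = C₀·(f + f² + … + f^5).
≈ 7.209 × (0.1420 + 0.0202 + 0.0029 + 0.0004 + 0.0001) ≈ 7.209 × 0.1656 ≈ 1.194 μg/mL.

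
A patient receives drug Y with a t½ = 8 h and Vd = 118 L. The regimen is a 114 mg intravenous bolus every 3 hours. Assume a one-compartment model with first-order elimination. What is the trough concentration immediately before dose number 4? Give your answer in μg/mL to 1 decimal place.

1.8 μg/mL

f = (1/2)^(τ/t½) = (1/2)^(3/8) ≈ 0.7711.
C₀ = D/Vd = 114/118 ≈ 0.966 μg/mL.
Before the 4th dose, 3 doses have been given. Superposition: Cmin = C₀·(f + f² + … + f^3).
≈ 0.966 × (0.7711 + 0.5946 + 0.4585) ≈ 0.966 × 1.8242 ≈ 1.762 μg/mL.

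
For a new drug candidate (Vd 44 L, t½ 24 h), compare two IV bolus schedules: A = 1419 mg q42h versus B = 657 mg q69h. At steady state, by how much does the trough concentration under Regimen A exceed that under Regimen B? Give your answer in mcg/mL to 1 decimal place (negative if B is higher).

Regimen A: f = (1/2)^(42/24) ≈ 0.2973; Cmin,ss = (1419/44)·f/(1−f) ≈ 13.644 mcg/mL.
Regimen B: f = (1/2)^(69/24) ≈ 0.1363; Cmin,ss = (657/44)·f/(1−f) ≈ 2.356 mcg/mL.
Difference ≈ 13.644 − 2.356 ≈ 11.288 mcg/mL.

11.3 mcg/mL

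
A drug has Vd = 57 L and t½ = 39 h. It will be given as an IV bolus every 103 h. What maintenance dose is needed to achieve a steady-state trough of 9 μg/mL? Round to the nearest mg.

τ/t½ = 103/39 ≈ 2.641, so f = (1/2)^(103/39) ≈ 0.160314.
Cmin,ss = (D/Vd)·f/(1−f), so D = Cmin,ss·Vd·(1−f)/f.
D = 9 × 57 × (1−f)/f ≈ 9 × 57 × 5.23776 ≈ 2686.97 mg.

2687 mg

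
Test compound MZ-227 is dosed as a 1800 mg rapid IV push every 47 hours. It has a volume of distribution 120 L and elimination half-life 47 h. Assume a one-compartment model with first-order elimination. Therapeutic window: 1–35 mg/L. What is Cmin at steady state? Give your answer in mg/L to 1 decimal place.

The dosing interval is 1 half-life, so f = 2^(−1) = 0.5.
Accumulation ratio R = 1/(1 − f) = 1/0.5 = 2/1.
Single-dose peak C₀ = D/Vd = 1800/120 = 15 mg/L.
Steady-state peak Cmax,ss = C₀·R = 15 × 2/1 ≈ 30.000 mg/L.
Steady-state trough Cmin,ss = Cmax,ss·f ≈ 30.000 × 0.5 ≈ 15.000 mg/L.
Trough 15.0 mg/L vs MEC 1 mg/L: adequate.

15.0 mg/L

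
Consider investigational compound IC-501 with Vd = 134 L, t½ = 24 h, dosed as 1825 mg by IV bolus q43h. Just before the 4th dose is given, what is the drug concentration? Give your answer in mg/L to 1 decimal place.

f = (1/2)^(τ/t½) = (1/2)^(43/24) ≈ 0.2888.
C₀ = D/Vd = 1825/134 ≈ 13.619 mg/L.
Before the 4th dose, 3 doses have been given. Superposition: Cmin = C₀·(f + f² + … + f^3).
≈ 13.619 × (0.2888 + 0.0834 + 0.0241) ≈ 13.619 × 0.3963 ≈ 5.397 mg/L.

5.4 mg/L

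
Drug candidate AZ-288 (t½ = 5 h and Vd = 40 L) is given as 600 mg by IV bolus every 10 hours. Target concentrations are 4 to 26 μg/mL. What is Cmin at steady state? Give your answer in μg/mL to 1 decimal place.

The dosing interval is 2 half-lives, so f = 2^(−2) = 0.25.
Accumulation ratio R = 1/(1 − f) = 1/0.75 = 4/3.
Single-dose peak C₀ = D/Vd = 600/40 = 15 μg/mL.
Steady-state peak Cmax,ss = C₀·R = 15 × 4/3 ≈ 20.000 μg/mL.
Steady-state trough Cmin,ss = Cmax,ss·f ≈ 20.000 × 0.25 ≈ 5.000 μg/mL.
Trough 5.0 μg/mL vs MEC 4 μg/mL: adequate.

5.0 μg/mL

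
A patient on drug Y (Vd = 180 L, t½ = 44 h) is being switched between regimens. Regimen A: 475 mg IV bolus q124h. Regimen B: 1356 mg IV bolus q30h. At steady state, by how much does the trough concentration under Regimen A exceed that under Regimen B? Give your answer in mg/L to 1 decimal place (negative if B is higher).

Regimen A: f = (1/2)^(124/44) ≈ 0.1418; Cmin,ss = (475/180)·f/(1−f) ≈ 0.436 mg/L.
Regimen B: f = (1/2)^(30/44) ≈ 0.6234; Cmin,ss = (1356/180)·f/(1−f) ≈ 12.470 mg/L.
Difference ≈ 0.436 − 12.470 ≈ -12.034 mg/L.

-12.0 mg/L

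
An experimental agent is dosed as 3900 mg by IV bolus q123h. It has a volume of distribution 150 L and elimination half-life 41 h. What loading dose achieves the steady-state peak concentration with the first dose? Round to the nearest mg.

f = (1/2)^(123/41) ≈ 0.125000; accumulation ratio R = 1/(1−f) ≈ 1.14286.
Loading dose to hit Cmax,ss on first dose: D_load = D_maint·R ≈ 3900 × 1.14286 ≈ 4457.15 mg.

4457 mg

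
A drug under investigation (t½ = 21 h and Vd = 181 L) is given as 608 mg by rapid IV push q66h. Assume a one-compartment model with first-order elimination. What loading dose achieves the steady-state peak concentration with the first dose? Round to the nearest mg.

686 mg

f = (1/2)^(66/21) ≈ 0.113215; accumulation ratio R = 1/(1−f) ≈ 1.12767.
Loading dose to hit Cmax,ss on first dose: D_load = D_maint·R ≈ 608 × 1.12767 ≈ 685.62 mg.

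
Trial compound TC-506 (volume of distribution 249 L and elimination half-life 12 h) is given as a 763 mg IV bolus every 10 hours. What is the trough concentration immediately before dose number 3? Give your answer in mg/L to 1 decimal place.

f = (1/2)^(τ/t½) = (1/2)^(10/12) ≈ 0.5612.
C₀ = D/Vd = 763/249 ≈ 3.064 mg/L.
Before the 3rd dose, 2 doses have been given. Superposition: Cmin = C₀·(f + f²).
≈ 3.064 × (0.5612 + 0.3149) ≈ 3.064 × 0.8761 ≈ 2.684 mg/L.

2.7 mg/L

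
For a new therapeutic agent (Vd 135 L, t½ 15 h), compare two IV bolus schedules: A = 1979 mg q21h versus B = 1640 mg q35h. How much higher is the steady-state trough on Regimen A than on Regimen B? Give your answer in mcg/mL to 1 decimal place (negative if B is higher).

5.9 mcg/mL

Regimen A: f = (1/2)^(21/15) ≈ 0.3789; Cmin,ss = (1979/135)·f/(1−f) ≈ 8.943 mcg/mL.
Regimen B: f = (1/2)^(35/15) ≈ 0.1984; Cmin,ss = (1640/135)·f/(1−f) ≈ 3.007 mcg/mL.
Difference ≈ 8.943 − 3.007 ≈ 5.936 mcg/mL.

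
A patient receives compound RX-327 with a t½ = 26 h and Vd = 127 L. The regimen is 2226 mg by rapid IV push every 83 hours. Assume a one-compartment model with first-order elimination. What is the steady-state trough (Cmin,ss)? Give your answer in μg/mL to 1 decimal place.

2.2 μg/mL

k = ln2/t½ = ln2/26 ≈ 0.026660 h⁻¹; fraction remaining f = e^(−kτ) = e^(−0.026660×83) ≈ 0.1094.
At steady state, accumulation factor R = 1/(1 − e^(−kτ)) ≈ 1.1228.
Single-dose peak C₀ = D/Vd = 2226/127 ≈ 17.528 μg/mL.
Cmax,ss = C₀/(1 − f) ≈ 17.528/0.8906 ≈ 19.681 μg/mL.
Steady-state trough Cmin,ss = Cmax,ss·f ≈ 19.681 × 0.1094 ≈ 2.153 μg/mL.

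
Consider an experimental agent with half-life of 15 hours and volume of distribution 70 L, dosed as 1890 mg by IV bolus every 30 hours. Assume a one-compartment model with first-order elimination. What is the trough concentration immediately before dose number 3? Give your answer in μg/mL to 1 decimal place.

8.4 μg/mL

f = (1/2)^(τ/t½) = (1/2)^(30/15) ≈ 0.2500.
C₀ = D/Vd = 1890/70 ≈ 27.000 μg/mL.
Before the 3rd dose, 2 doses have been given. Superposition: Cmin = C₀·(f + f²).
≈ 27.000 × (0.2500 + 0.0625) ≈ 27.000 × 0.3125 ≈ 8.438 μg/mL.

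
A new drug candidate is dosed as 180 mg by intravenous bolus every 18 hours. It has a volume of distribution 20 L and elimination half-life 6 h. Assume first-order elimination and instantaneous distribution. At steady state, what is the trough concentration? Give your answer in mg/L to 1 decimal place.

1.3 mg/L

τ = 18 h = 3 half-lives, so f = (1/2)^3 = 0.125.
At steady state, R = 1/(1 − 0.125) = 8/7.
Single-dose peak C₀ = D/Vd = 180/20 = 9 mg/L.
Steady-state peak Cmax,ss = C₀·R = 9 × 8/7 ≈ 10.286 mg/L.
Steady-state trough Cmin,ss = Cmax,ss·f ≈ 10.286 × 0.125 ≈ 1.286 mg/L.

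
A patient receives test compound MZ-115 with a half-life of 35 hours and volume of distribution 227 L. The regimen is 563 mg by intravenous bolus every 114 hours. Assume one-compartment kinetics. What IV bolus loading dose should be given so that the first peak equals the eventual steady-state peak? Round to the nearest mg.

f = (1/2)^(114/35) ≈ 0.104593; accumulation ratio R = 1/(1−f) ≈ 1.11681.
Loading dose to hit Cmax,ss on first dose: D_load = D_maint·R ≈ 563 × 1.11681 ≈ 628.76 mg.

629 mg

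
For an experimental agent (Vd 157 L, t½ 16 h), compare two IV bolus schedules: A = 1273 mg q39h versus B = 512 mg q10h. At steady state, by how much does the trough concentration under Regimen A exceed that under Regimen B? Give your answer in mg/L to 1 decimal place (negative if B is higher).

Regimen A: f = (1/2)^(39/16) ≈ 0.1846; Cmin,ss = (1273/157)·f/(1−f) ≈ 1.836 mg/L.
Regimen B: f = (1/2)^(10/16) ≈ 0.6484; Cmin,ss = (512/157)·f/(1−f) ≈ 6.014 mg/L.
Difference ≈ 1.836 − 6.014 ≈ -4.178 mg/L.

-4.2 mg/L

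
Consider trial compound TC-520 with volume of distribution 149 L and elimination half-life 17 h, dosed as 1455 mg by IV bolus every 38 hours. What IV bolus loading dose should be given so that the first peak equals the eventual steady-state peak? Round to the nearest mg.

1847 mg

f = (1/2)^(38/17) ≈ 0.212378; accumulation ratio R = 1/(1−f) ≈ 1.26964.
Loading dose to hit Cmax,ss on first dose: D_load = D_maint·R ≈ 1455 × 1.26964 ≈ 1847.33 mg.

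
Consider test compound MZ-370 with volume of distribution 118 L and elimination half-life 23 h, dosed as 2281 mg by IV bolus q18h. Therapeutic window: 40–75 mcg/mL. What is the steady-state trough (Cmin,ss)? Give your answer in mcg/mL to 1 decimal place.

τ/t½ = 18/23 ≈ 0.78261, so fraction remaining f = (1/2)^(18/23) ≈ 0.5813.
Accumulation ratio R = 1/(1 − f) ≈ 1/0.4187 ≈ 2.3883.
Each bolus raises the concentration by D/Vd = 2281/118 ≈ 19.331 mcg/mL.
Steady-state peak Cmax,ss = C₀·R ≈ 19.331 × 2.3883 ≈ 46.168 mcg/mL.
Steady-state trough Cmin,ss = Cmax,ss·f ≈ 46.168 × 0.5813 ≈ 26.837 mcg/mL.
Trough 26.8 mcg/mL vs MEC 40 mcg/mL: subtherapeutic.

26.8 mcg/mL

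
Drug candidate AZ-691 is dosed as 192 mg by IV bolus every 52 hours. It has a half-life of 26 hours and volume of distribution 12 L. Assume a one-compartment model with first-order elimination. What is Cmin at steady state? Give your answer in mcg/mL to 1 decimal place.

5.3 mcg/mL

The dosing interval is 2 half-lives, so f = 2^(−2) = 0.25.
Accumulation ratio R = 1/(1 − f) = 1/0.75 = 4/3.
Single-dose peak C₀ = D/Vd = 192/12 = 16 mcg/mL.
Steady-state peak Cmax,ss = C₀·R = 16 × 4/3 ≈ 21.333 mcg/mL.
Steady-state trough Cmin,ss = Cmax,ss·f ≈ 21.333 × 0.25 ≈ 5.333 mcg/mL.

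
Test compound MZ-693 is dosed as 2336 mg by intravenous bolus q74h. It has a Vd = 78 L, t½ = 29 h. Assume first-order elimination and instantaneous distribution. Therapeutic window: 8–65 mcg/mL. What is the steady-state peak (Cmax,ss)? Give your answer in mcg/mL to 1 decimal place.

36.1 mcg/mL

Over one 74-h interval, 74/29 ≈ 2.5517 half-lives elapse, leaving f ≈ 0.1706 of each dose.
Accumulation ratio R = 1/(1 − f) ≈ 1/0.8294 ≈ 1.2057.
Each bolus raises the concentration by D/Vd = 2336/78 ≈ 29.949 mcg/mL.
Cmax,ss = C₀/(1 − f) ≈ 29.949/0.8294 ≈ 36.109 mcg/mL.
Peak 36.1 mcg/mL vs MTC 65 mcg/mL: below toxic threshold.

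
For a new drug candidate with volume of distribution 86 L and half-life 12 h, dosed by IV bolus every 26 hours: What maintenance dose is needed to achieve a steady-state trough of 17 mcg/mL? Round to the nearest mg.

5102 mg

τ/t½ = 26/12 ≈ 2.1667, so f = (1/2)^(26/12) ≈ 0.222725.
Cmin,ss = (D/Vd)·f/(1−f), so D = Cmin,ss·Vd·(1−f)/f.
D = 17 × 86 × (1−f)/f ≈ 17 × 86 × 3.48984 ≈ 5102.15 mg.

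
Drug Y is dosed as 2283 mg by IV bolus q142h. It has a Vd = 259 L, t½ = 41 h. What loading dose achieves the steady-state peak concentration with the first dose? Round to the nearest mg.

2511 mg

f = (1/2)^(142/41) ≈ 0.090658; accumulation ratio R = 1/(1−f) ≈ 1.09970.
Loading dose to hit Cmax,ss on first dose: D_load = D_maint·R ≈ 2283 × 1.09970 ≈ 2510.62 mg.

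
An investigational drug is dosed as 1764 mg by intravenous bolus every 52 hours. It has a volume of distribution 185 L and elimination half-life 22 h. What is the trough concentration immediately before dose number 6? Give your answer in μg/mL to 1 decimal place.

2.3 μg/mL

f = (1/2)^(τ/t½) = (1/2)^(52/22) ≈ 0.1943.
C₀ = D/Vd = 1764/185 ≈ 9.535 μg/mL.
Before the 6th dose, 5 doses have been given. Superposition: Cmin = C₀·(f + f² + … + f^5).
≈ 9.535 × (0.1943 + 0.0378 + 0.0073 + 0.0014 + 0.0003) ≈ 9.535 × 0.2411 ≈ 2.299 μg/mL.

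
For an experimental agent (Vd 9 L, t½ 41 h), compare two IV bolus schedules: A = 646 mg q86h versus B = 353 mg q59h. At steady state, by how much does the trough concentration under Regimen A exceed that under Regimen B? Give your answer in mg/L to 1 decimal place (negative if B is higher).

Regimen A: f = (1/2)^(86/41) ≈ 0.2337; Cmin,ss = (646/9)·f/(1−f) ≈ 21.890 mg/L.
Regimen B: f = (1/2)^(59/41) ≈ 0.3688; Cmin,ss = (353/9)·f/(1−f) ≈ 22.917 mg/L.
Difference ≈ 21.890 − 22.917 ≈ -1.027 mg/L.

-1.0 mg/L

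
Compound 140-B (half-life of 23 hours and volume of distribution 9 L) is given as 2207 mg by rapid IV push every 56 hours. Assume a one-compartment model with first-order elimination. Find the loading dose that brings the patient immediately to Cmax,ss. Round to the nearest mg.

f = (1/2)^(56/23) ≈ 0.184951; accumulation ratio R = 1/(1−f) ≈ 1.22692.
Loading dose to hit Cmax,ss on first dose: D_load = D_maint·R ≈ 2207 × 1.22692 ≈ 2707.81 mg.

2708 mg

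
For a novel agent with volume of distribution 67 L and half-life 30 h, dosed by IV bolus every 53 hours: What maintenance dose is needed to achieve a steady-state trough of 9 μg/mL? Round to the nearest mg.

1449 mg

τ/t½ = 53/30 ≈ 1.7667, so f = (1/2)^(53/30) ≈ 0.293887.
Cmin,ss = (D/Vd)·f/(1−f), so D = Cmin,ss·Vd·(1−f)/f.
D = 9 × 67 × (1−f)/f ≈ 9 × 67 × 2.40267 ≈ 1448.81 mg.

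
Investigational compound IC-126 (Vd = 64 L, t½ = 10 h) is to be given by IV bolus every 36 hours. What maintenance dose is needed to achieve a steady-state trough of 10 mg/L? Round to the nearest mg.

7120 mg

τ/t½ = 36/10 ≈ 3.6, so f = (1/2)^(36/10) ≈ 0.082469.
Cmin,ss = (D/Vd)·f/(1−f), so D = Cmin,ss·Vd·(1−f)/f.
D = 10 × 64 × (1−f)/f ≈ 10 × 64 × 11.12577 ≈ 7120.49 mg.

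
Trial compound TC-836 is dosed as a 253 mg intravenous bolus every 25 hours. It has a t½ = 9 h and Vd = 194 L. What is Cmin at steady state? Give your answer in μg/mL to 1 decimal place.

0.2 μg/mL

Over one 25-h interval, 25/9 ≈ 2.7778 half-lives elapse, leaving f ≈ 0.1458 of each dose.
At steady state, accumulation factor R = 1/(1 − e^(−kτ)) ≈ 1.1707.
Single-dose peak C₀ = D/Vd = 253/194 ≈ 1.304 μg/mL.
Steady-state peak Cmax,ss = C₀·R ≈ 1.304 × 1.1707 ≈ 1.527 μg/mL.
Steady-state trough Cmin,ss = Cmax,ss·f ≈ 1.527 × 0.1458 ≈ 0.223 μg/mL.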